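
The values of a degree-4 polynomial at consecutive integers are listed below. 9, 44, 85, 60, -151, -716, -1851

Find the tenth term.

-11556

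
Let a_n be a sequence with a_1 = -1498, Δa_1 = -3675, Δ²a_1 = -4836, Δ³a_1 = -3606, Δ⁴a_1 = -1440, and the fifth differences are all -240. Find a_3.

-13684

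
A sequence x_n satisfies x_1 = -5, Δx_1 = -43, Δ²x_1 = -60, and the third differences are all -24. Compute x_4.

-338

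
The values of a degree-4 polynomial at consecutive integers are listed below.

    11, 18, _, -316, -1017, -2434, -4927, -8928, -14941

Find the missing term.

Using the last 6 terms:
Δ: -701, -1417, -2493, -4001, -6013
Δ²: -716, -1076, -1508, -2012
Δ³: -360, -432, -504
Δ⁴: -72, -72
Constant fourth difference = -72.
Extend backward: -360 + 72 = -288;  -716 + 288 = -428;  -701 + 428 = -273;  -316 + 273 = -43

-43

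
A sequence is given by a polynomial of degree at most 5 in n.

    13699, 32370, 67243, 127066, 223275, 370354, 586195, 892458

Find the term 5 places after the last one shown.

D1: 18671, 34873, 59823, 96209, 147079, 215841, 306263
D2: 16202, 24950, 36386, 50870, 68762, 90422
D3: 8748, 11436, 14484, 17892, 21660
D4: 2688, 3048, 3408, 3768
D5: 360, 360, 360
Fifth differences constant at 360.
3768 + 360 = 4128;  21660 + 4128 = 25788;  90422 + 25788 = 116210;  306263 + 116210 = 422473;  892458 + 422473 = 1314931
4128 + 360 = 4488;  25788 + 4488 = 30276;  116210 + 30276 = 146486;  422473 + 146486 = 568959;  1314931 + 568959 = 1883890
4488 + 360 = 4848;  30276 + 4848 = 35124;  146486 + 35124 = 181610;  568959 + 181610 = 750569;  1883890 + 750569 = 2634459
4848 + 360 = 5208;  35124 + 5208 = 40332;  181610 + 40332 = 221942;  750569 + 221942 = 972511;  2634459 + 972511 = 3606970
5208 + 360 = 5568;  40332 + 5568 = 45900;  221942 + 45900 = 267842;  972511 + 267842 = 1240353;  3606970 + 1240353 = 4847323

4847323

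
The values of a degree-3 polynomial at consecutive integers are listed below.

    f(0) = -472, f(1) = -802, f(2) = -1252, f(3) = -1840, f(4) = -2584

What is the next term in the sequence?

Δ: -330, -450, -588, -744
Δ²: -120, -138, -156
Δ³: -18, -18
The third differences are constant (-18).
-156 − 18 = -174;  -744 − 174 = -918;  -2584 − 918 = -3502

-3502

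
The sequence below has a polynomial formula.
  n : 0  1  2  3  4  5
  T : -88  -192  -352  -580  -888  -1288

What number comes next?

-104 , -160 , -228 , -308 , -400
-56 , -68 , -80 , -92
-12 , -12 , -12
Third differences constant at -12.
-92 − 12 = -104;  -400 − 104 = -504;  -1288 − 504 = -1792

-1792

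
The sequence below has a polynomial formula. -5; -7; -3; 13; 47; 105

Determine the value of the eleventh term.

-2 , 4 , 16 , 34 , 58
6 , 12 , 18 , 24
6 , 6 , 6
The third differences are constant (6).
24 + 6 = 30;  58 + 30 = 88;  105 + 88 = 193
30 + 6 = 36;  88 + 36 = 124;  193 + 124 = 317
36 + 6 = 42;  124 + 42 = 166;  317 + 166 = 483
42 + 6 = 48;  166 + 48 = 214;  483 + 214 = 697
48 + 6 = 54;  214 + 54 = 268;  697 + 268 = 965

965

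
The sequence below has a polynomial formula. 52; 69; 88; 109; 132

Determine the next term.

17  19  21  23
2  2  2
Constant second difference = 2, so extend:
23 + 2 = 25;  132 + 25 = 157

157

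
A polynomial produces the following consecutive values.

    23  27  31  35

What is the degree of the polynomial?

D1: 4, 4, 4
The first differences are constant, so the polynomial has degree 1.

1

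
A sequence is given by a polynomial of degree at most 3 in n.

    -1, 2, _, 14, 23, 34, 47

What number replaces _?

Using the last 4 terms:
D1: 9, 11, 13
D2: 2, 2
Constant second difference = 2.
Extend backward: 9 − 2 = 7;  14 − 7 = 7

7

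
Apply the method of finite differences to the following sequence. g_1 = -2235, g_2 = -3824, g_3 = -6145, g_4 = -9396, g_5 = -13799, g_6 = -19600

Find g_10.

-62544

Δ: -1589, -2321, -3251, -4403, -5801
Δ²: -732, -930, -1152, -1398
Δ³: -198, -222, -246
Δ⁴: -24, -24
Constant fourth difference = -24, so extend:
-246 − 24 = -270;  -1398 − 270 = -1668;  -5801 − 1668 = -7469;  -19600 − 7469 = -27069
-270 − 24 = -294;  -1668 − 294 = -1962;  -7469 − 1962 = -9431;  -27069 − 9431 = -36500
-294 − 24 = -318;  -1962 − 318 = -2280;  -9431 − 2280 = -11711;  -36500 − 11711 = -48211
-318 − 24 = -342;  -2280 − 342 = -2622;  -11711 − 2622 = -14333;  -48211 − 14333 = -62544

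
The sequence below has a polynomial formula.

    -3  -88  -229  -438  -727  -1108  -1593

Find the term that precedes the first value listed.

Δ: -85, -141, -209, -289, -381, -485
Δ²: -56, -68, -80, -92, -104
Δ³: -12, -12, -12, -12
The third differences are constant at -12.
Work back: -56 + 12 = -44;  -85 + 44 = -41;  -3 + 41 = 38

38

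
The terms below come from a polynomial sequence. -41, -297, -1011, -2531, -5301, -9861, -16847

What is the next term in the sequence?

-26991

First differences: -256, -714, -1520, -2770, -4560, -6986
Second differences: -458, -806, -1250, -1790, -2426
Third differences: -348, -444, -540, -636
Fourth differences: -96, -96, -96
The fourth differences are constant (-96).
-636 − 96 = -732;  -2426 − 732 = -3158;  -6986 − 3158 = -10144;  -16847 − 10144 = -26991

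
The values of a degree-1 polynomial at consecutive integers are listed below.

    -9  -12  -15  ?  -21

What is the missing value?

-18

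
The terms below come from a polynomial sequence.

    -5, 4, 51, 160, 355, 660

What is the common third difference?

24

D1: 9, 47, 109, 195, 305
D2: 38, 62, 86, 110
D3: 24, 24, 24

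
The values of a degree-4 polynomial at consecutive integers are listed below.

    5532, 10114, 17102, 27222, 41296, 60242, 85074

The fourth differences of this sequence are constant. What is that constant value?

96

Δ: 4582, 6988, 10120, 14074, 18946, 24832
Δ²: 2406, 3132, 3954, 4872, 5886
Δ³: 726, 822, 918, 1014
Δ⁴: 96, 96, 96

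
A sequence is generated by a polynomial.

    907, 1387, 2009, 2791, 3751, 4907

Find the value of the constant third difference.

First differences: 480, 622, 782, 960, 1156
Second differences: 142, 160, 178, 196
Third differences: 18, 18, 18

18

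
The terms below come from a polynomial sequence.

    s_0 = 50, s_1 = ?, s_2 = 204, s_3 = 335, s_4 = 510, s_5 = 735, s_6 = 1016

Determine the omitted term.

Using the last 5 terms:
131, 175, 225, 281
44, 50, 56
6, 6
Constant third difference = 6.
Extend backward: 44 − 6 = 38;  131 − 38 = 93;  204 − 93 = 111

111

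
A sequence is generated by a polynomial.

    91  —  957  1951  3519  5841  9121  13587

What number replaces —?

Using the last 6 terms:
First differences: 994  1568  2322  3280  4466
Second differences: 574  754  958  1186
Third differences: 180  204  228
Fourth differences: 24  24
Constant fourth difference = 24.
Extend backward: 180 − 24 = 156;  574 − 156 = 418;  994 − 418 = 576;  957 − 576 = 381

381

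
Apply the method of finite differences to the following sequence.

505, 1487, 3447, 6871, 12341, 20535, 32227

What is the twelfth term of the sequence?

982, 1960, 3424, 5470, 8194, 11692
978, 1464, 2046, 2724, 3498
486, 582, 678, 774
96, 96, 96
The fourth differences are constant (96).
774 + 96 = 870;  3498 + 870 = 4368;  11692 + 4368 = 16060;  32227 + 16060 = 48287
870 + 96 = 966;  4368 + 966 = 5334;  16060 + 5334 = 21394;  48287 + 21394 = 69681
966 + 96 = 1062;  5334 + 1062 = 6396;  21394 + 6396 = 27790;  69681 + 27790 = 97471
1062 + 96 = 1158;  6396 + 1158 = 7554;  27790 + 7554 = 35344;  97471 + 35344 = 132815
1158 + 96 = 1254;  7554 + 1254 = 8808;  35344 + 8808 = 44152;  132815 + 44152 = 176967

176967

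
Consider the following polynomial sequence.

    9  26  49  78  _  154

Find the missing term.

113

Using the first 4 terms:
First differences: 17, 23, 29
Second differences: 6, 6
Constant second difference = 6.
Extend forward: 29 + 6 = 35;  78 + 35 = 113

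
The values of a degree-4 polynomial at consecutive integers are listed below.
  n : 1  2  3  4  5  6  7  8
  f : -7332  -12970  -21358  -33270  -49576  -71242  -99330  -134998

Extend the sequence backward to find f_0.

-3766

D1: -5638  -8388  -11912  -16306  -21666  -28088  -35668
D2: -2750  -3524  -4394  -5360  -6422  -7580
D3: -774  -870  -966  -1062  -1158
D4: -96  -96  -96  -96
The fourth differences are constant at -96.
Work back: -774 + 96 = -678;  -2750 + 678 = -2072;  -5638 + 2072 = -3566;  -7332 + 3566 = -3766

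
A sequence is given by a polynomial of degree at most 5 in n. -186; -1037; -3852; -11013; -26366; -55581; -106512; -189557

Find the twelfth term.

-851, -2815, -7161, -15353, -29215, -50931, -83045
-1964, -4346, -8192, -13862, -21716, -32114
-2382, -3846, -5670, -7854, -10398
-1464, -1824, -2184, -2544
-360, -360, -360
Fifth differences constant at -360.
-2544 − 360 = -2904;  -10398 − 2904 = -13302;  -32114 − 13302 = -45416;  -83045 − 45416 = -128461;  -189557 − 128461 = -318018
-2904 − 360 = -3264;  -13302 − 3264 = -16566;  -45416 − 16566 = -61982;  -128461 − 61982 = -190443;  -318018 − 190443 = -508461
-3264 − 360 = -3624;  -16566 − 3624 = -20190;  -61982 − 20190 = -82172;  -190443 − 82172 = -272615;  -508461 − 272615 = -781076
-3624 − 360 = -3984;  -20190 − 3984 = -24174;  -82172 − 24174 = -106346;  -272615 − 106346 = -378961;  -781076 − 378961 = -1160037

-1160037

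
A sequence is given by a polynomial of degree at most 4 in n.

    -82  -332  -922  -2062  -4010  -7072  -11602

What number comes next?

-250  -590  -1140  -1948  -3062  -4530
-340  -550  -808  -1114  -1468
-210  -258  -306  -354
-48  -48  -48
Constant fourth difference = -48, so extend:
-354 − 48 = -402;  -1468 − 402 = -1870;  -4530 − 1870 = -6400;  -11602 − 6400 = -18002

-18002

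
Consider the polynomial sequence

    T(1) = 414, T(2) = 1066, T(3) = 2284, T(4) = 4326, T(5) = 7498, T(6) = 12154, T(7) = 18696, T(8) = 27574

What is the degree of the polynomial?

First differences: 652, 1218, 2042, 3172, 4656, 6542, 8878
Second differences: 566, 824, 1130, 1484, 1886, 2336
Third differences: 258, 306, 354, 402, 450
Fourth differences: 48, 48, 48, 48
The fourth differences are constant, so the polynomial has degree 4.

4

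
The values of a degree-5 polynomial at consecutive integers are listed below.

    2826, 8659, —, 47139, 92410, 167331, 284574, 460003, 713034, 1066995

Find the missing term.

Using the last 7 terms:
45271  74921  117243  175429  253031  353961
29650  42322  58186  77602  100930
12672  15864  19416  23328
3192  3552  3912
360  360
Constant fifth difference = 360.
Extend backward: 3192 − 360 = 2832;  12672 − 2832 = 9840;  29650 − 9840 = 19810;  45271 − 19810 = 25461;  47139 − 25461 = 21678

21678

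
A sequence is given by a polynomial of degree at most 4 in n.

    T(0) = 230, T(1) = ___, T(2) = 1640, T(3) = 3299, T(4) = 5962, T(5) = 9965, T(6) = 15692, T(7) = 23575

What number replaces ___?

697

Using the last 6 terms:
D1: 1659, 2663, 4003, 5727, 7883
D2: 1004, 1340, 1724, 2156
D3: 336, 384, 432
D4: 48, 48
Constant fourth difference = 48.
Extend backward: 336 − 48 = 288;  1004 − 288 = 716;  1659 − 716 = 943;  1640 − 943 = 697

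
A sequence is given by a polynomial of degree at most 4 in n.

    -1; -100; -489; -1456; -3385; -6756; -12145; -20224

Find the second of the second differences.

D1: -99, -389, -967, -1929, -3371, -5389, -8079
D2: -290, -578, -962, -1442, -2018, -2690
D3: -288, -384, -480, -576, -672
D4: -96, -96, -96, -96

-578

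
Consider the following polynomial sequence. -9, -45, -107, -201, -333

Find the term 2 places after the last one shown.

Δ: -36  -62  -94  -132
Δ²: -26  -32  -38
Δ³: -6  -6
Constant third difference = -6, so extend:
-38 − 6 = -44;  -132 − 44 = -176;  -333 − 176 = -509
-44 − 6 = -50;  -176 − 50 = -226;  -509 − 226 = -735

-735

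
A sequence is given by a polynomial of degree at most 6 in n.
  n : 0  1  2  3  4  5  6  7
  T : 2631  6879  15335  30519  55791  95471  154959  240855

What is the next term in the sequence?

361079

4248  8456  15184  25272  39680  59488  85896
4208  6728  10088  14408  19808  26408
2520  3360  4320  5400  6600
840  960  1080  1200
120  120  120
The fifth differences are constant (120).
1200 + 120 = 1320;  6600 + 1320 = 7920;  26408 + 7920 = 34328;  85896 + 34328 = 120224;  240855 + 120224 = 361079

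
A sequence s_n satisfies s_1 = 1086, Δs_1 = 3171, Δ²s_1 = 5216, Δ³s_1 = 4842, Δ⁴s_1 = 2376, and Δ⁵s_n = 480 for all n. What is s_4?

31089

Build the table forward from the leading diagonal:
Δ⁵: 480, 480, 480, 480
Δ⁴: 2376, 2856, 3336, 3816
Δ³: 4842, 7218, 10074, 13410
Δ²: 5216, 10058, 17276, 27350
Δ: 3171, 8387, 18445, 35721
s: 1086, 4257, 12644, 31089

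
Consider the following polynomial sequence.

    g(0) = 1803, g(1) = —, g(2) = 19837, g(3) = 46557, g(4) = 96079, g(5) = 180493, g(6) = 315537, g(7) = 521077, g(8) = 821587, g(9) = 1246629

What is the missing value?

6997

Using the last 8 terms:
Δ: 26720  49522  84414  135044  205540  300510  425042
Δ²: 22802  34892  50630  70496  94970  124532
Δ³: 12090  15738  19866  24474  29562
Δ⁴: 3648  4128  4608  5088
Δ⁵: 480  480  480
Constant fifth difference = 480.
Extend backward: 3648 − 480 = 3168;  12090 − 3168 = 8922;  22802 − 8922 = 13880;  26720 − 13880 = 12840;  19837 − 12840 = 6997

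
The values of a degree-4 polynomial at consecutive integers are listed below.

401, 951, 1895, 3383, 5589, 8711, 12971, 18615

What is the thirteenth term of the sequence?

77885

550 , 944 , 1488 , 2206 , 3122 , 4260 , 5644
394 , 544 , 718 , 916 , 1138 , 1384
150 , 174 , 198 , 222 , 246
24 , 24 , 24 , 24
Constant fourth difference = 24, so extend:
246 + 24 = 270;  1384 + 270 = 1654;  5644 + 1654 = 7298;  18615 + 7298 = 25913
270 + 24 = 294;  1654 + 294 = 1948;  7298 + 1948 = 9246;  25913 + 9246 = 35159
294 + 24 = 318;  1948 + 318 = 2266;  9246 + 2266 = 11512;  35159 + 11512 = 46671
318 + 24 = 342;  2266 + 342 = 2608;  11512 + 2608 = 14120;  46671 + 14120 = 60791
342 + 24 = 366;  2608 + 366 = 2974;  14120 + 2974 = 17094;  60791 + 17094 = 77885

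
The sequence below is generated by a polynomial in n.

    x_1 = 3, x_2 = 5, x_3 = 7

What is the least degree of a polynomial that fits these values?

D1: 2, 2
The first differences are constant, so the polynomial has degree 1.

1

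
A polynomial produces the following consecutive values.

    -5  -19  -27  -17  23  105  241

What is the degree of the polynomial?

Δ: -14, -8, 10, 40, 82, 136
Δ²: 6, 18, 30, 42, 54
Δ³: 12, 12, 12, 12
The third differences are constant, so the polynomial has degree 3.

3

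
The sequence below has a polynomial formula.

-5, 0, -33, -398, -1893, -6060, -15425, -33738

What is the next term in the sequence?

D1: 5  -33  -365  -1495  -4167  -9365  -18313
D2: -38  -332  -1130  -2672  -5198  -8948
D3: -294  -798  -1542  -2526  -3750
D4: -504  -744  -984  -1224
D5: -240  -240  -240
Fifth differences constant at -240.
-1224 − 240 = -1464;  -3750 − 1464 = -5214;  -8948 − 5214 = -14162;  -18313 − 14162 = -32475;  -33738 − 32475 = -66213

-66213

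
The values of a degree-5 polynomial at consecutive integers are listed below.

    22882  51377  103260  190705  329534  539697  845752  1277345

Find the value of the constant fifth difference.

480

D1: 28495, 51883, 87445, 138829, 210163, 306055, 431593
D2: 23388, 35562, 51384, 71334, 95892, 125538
D3: 12174, 15822, 19950, 24558, 29646
D4: 3648, 4128, 4608, 5088
D5: 480, 480, 480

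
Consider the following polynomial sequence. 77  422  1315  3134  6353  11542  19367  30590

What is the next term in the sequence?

46069

D1: 345, 893, 1819, 3219, 5189, 7825, 11223
D2: 548, 926, 1400, 1970, 2636, 3398
D3: 378, 474, 570, 666, 762
D4: 96, 96, 96, 96
The fourth differences are constant (96).
762 + 96 = 858;  3398 + 858 = 4256;  11223 + 4256 = 15479;  30590 + 15479 = 46069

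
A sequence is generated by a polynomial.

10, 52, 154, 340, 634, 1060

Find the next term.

First differences: 42  102  186  294  426
Second differences: 60  84  108  132
Third differences: 24  24  24
Constant third difference = 24, so extend:
132 + 24 = 156;  426 + 156 = 582;  1060 + 582 = 1642

1642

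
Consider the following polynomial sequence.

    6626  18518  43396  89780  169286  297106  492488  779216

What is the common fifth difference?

480

First differences: 11892, 24878, 46384, 79506, 127820, 195382, 286728
Second differences: 12986, 21506, 33122, 48314, 67562, 91346
Third differences: 8520, 11616, 15192, 19248, 23784
Fourth differences: 3096, 3576, 4056, 4536
Fifth differences: 480, 480, 480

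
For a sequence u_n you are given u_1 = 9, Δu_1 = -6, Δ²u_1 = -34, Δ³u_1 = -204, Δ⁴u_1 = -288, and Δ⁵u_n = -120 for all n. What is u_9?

-39295

Build the table forward from the leading diagonal:
D5: -120, -120, -120, -120, -120, -120, -120, -120, -120
D4: -288, -408, -528, -648, -768, -888, -1008, -1128, -1248
D3: -204, -492, -900, -1428, -2076, -2844, -3732, -4740, -5868
D2: -34, -238, -730, -1630, -3058, -5134, -7978, -11710, -16450
D1: -6, -40, -278, -1008, -2638, -5696, -10830, -18808, -30518
u: 9, 3, -37, -315, -1323, -3961, -9657, -20487, -39295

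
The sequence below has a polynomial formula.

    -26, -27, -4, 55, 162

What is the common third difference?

12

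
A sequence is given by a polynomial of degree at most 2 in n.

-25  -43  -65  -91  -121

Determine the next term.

-155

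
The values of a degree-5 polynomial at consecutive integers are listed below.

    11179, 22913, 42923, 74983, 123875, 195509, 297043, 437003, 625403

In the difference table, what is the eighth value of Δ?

188400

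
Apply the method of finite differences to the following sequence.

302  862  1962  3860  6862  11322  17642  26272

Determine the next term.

560  1100  1898  3002  4460  6320  8630
540  798  1104  1458  1860  2310
258  306  354  402  450
48  48  48  48
The fourth differences are constant (48).
450 + 48 = 498;  2310 + 498 = 2808;  8630 + 2808 = 11438;  26272 + 11438 = 37710

37710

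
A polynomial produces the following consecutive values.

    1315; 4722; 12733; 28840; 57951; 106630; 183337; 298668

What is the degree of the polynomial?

5

Δ: 3407, 8011, 16107, 29111, 48679, 76707, 115331
Δ²: 4604, 8096, 13004, 19568, 28028, 38624
Δ³: 3492, 4908, 6564, 8460, 10596
Δ⁴: 1416, 1656, 1896, 2136
Δ⁵: 240, 240, 240
The fifth differences are constant, so the polynomial has degree 5.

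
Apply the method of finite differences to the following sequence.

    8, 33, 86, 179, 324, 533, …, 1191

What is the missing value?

818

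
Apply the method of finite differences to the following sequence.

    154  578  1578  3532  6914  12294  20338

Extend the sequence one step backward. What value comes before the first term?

Δ: 424  1000  1954  3382  5380  8044
Δ²: 576  954  1428  1998  2664
Δ³: 378  474  570  666
Δ⁴: 96  96  96
The fourth differences are constant at 96.
Work back: 378 − 96 = 282;  576 − 282 = 294;  424 − 294 = 130;  154 − 130 = 24

24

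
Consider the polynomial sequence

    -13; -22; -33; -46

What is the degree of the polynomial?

2

Δ: -9, -11, -13
Δ²: -2, -2
The second differences are constant, so the polynomial has degree 2.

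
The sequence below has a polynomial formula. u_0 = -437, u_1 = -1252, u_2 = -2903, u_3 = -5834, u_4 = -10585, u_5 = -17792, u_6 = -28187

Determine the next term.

-42598

First differences: -815  -1651  -2931  -4751  -7207  -10395
Second differences: -836  -1280  -1820  -2456  -3188
Third differences: -444  -540  -636  -732
Fourth differences: -96  -96  -96
Fourth differences constant at -96.
-732 − 96 = -828;  -3188 − 828 = -4016;  -10395 − 4016 = -14411;  -28187 − 14411 = -42598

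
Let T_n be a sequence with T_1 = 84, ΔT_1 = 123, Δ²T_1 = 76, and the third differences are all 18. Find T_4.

Build the table forward from the leading diagonal:
Δ³: 18  18  18  18
Δ²: 76  94  112  130
Δ: 123  199  293  405
T: 84  207  406  699

699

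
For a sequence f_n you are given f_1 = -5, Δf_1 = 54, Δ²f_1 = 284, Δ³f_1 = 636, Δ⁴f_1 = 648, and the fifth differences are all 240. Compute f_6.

12945

Build the table forward from the leading diagonal:
Δ⁵: 240, 240, 240, 240, 240, 240
Δ⁴: 648, 888, 1128, 1368, 1608, 1848
Δ³: 636, 1284, 2172, 3300, 4668, 6276
Δ²: 284, 920, 2204, 4376, 7676, 12344
Δ: 54, 338, 1258, 3462, 7838, 15514
f: -5, 49, 387, 1645, 5107, 12945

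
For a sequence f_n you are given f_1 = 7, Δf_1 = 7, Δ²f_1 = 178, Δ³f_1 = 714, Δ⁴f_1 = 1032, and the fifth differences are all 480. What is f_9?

144151

Build the table forward from the leading diagonal:
D5: 480  480  480  480  480  480  480  480  480
D4: 1032  1512  1992  2472  2952  3432  3912  4392  4872
D3: 714  1746  3258  5250  7722  10674  14106  18018  22410
D2: 178  892  2638  5896  11146  18868  29542  43648  61666
D1: 7  185  1077  3715  9611  20757  39625  69167  112815
f: 7  14  199  1276  4991  14602  35359  74984  144151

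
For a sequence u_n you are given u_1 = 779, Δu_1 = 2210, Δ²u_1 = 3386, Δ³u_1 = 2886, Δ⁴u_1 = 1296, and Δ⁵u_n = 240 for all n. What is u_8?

238765

Build the table forward from the leading diagonal:
Δ⁵: 240, 240, 240, 240, 240, 240, 240, 240
Δ⁴: 1296, 1536, 1776, 2016, 2256, 2496, 2736, 2976
Δ³: 2886, 4182, 5718, 7494, 9510, 11766, 14262, 16998
Δ²: 3386, 6272, 10454, 16172, 23666, 33176, 44942, 59204
Δ: 2210, 5596, 11868, 22322, 38494, 62160, 95336, 140278
u: 779, 2989, 8585, 20453, 42775, 81269, 143429, 238765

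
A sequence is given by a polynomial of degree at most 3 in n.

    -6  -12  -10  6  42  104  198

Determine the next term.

330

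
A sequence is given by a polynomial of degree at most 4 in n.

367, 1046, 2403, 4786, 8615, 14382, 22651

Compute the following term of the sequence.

679, 1357, 2383, 3829, 5767, 8269
678, 1026, 1446, 1938, 2502
348, 420, 492, 564
72, 72, 72
Fourth differences constant at 72.
564 + 72 = 636;  2502 + 636 = 3138;  8269 + 3138 = 11407;  22651 + 11407 = 34058

34058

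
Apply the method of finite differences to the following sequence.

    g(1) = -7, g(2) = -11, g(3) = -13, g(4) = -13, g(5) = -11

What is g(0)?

-1

Δ: -4, -2, 0, 2
Δ²: 2, 2, 2
The second differences are constant at 2.
Work back: -4 − 2 = -6;  -7 + 6 = -1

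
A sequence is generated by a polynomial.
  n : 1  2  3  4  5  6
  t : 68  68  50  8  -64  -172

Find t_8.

-520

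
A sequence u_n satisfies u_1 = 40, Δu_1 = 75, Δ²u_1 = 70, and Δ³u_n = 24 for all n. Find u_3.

260

Build the table forward from the leading diagonal:
Δ³: 24  24  24
Δ²: 70  94  118
Δ: 75  145  239
u: 40  115  260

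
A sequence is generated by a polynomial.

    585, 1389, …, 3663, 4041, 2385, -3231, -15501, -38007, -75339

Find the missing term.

2529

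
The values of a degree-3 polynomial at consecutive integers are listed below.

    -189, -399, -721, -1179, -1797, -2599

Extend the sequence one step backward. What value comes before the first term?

Δ: -210  -322  -458  -618  -802
Δ²: -112  -136  -160  -184
Δ³: -24  -24  -24
The third differences are constant at -24.
Work back: -112 + 24 = -88;  -210 + 88 = -122;  -189 + 122 = -67

-67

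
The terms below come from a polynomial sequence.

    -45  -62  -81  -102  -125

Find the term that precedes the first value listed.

-30

D1: -17  -19  -21  -23
D2: -2  -2  -2
The second differences are constant at -2.
Work back: -17 + 2 = -15;  -45 + 15 = -30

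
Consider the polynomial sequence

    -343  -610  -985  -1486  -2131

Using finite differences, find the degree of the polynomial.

Δ: -267, -375, -501, -645
Δ²: -108, -126, -144
Δ³: -18, -18
The third differences are constant, so the polynomial has degree 3.

3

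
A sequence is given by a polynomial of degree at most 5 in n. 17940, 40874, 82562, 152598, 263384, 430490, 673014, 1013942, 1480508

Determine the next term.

D1: 22934, 41688, 70036, 110786, 167106, 242524, 340928, 466566
D2: 18754, 28348, 40750, 56320, 75418, 98404, 125638
D3: 9594, 12402, 15570, 19098, 22986, 27234
D4: 2808, 3168, 3528, 3888, 4248
D5: 360, 360, 360, 360
The fifth differences are constant (360).
4248 + 360 = 4608;  27234 + 4608 = 31842;  125638 + 31842 = 157480;  466566 + 157480 = 624046;  1480508 + 624046 = 2104554

2104554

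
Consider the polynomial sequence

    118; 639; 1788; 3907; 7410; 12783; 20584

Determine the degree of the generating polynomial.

First differences: 521, 1149, 2119, 3503, 5373, 7801
Second differences: 628, 970, 1384, 1870, 2428
Third differences: 342, 414, 486, 558
Fourth differences: 72, 72, 72
The fourth differences are constant, so the polynomial has degree 4.

4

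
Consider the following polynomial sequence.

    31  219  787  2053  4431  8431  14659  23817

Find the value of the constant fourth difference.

96

First differences: 188, 568, 1266, 2378, 4000, 6228, 9158
Second differences: 380, 698, 1112, 1622, 2228, 2930
Third differences: 318, 414, 510, 606, 702
Fourth differences: 96, 96, 96, 96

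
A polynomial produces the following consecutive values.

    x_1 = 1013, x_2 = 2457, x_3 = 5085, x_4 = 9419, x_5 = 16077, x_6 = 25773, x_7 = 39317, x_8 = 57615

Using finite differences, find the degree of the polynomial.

Δ: 1444, 2628, 4334, 6658, 9696, 13544, 18298
Δ²: 1184, 1706, 2324, 3038, 3848, 4754
Δ³: 522, 618, 714, 810, 906
Δ⁴: 96, 96, 96, 96
The fourth differences are constant, so the polynomial has degree 4.

4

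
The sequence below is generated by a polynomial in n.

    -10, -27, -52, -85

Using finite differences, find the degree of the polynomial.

First differences: -17, -25, -33
Second differences: -8, -8
The second differences are constant, so the polynomial has degree 2.

2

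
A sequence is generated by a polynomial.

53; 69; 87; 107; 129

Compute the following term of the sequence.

153

First differences: 16  18  20  22
Second differences: 2  2  2
The second differences are constant (2).
22 + 2 = 24;  129 + 24 = 153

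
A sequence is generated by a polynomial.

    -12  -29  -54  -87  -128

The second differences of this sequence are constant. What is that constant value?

Δ: -17, -25, -33, -41
Δ²: -8, -8, -8

-8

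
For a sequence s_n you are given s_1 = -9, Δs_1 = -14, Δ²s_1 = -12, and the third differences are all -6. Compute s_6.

-259

Build the table forward from the leading diagonal:
Third differences: -6  -6  -6  -6  -6  -6
Second differences: -12  -18  -24  -30  -36  -42
First differences: -14  -26  -44  -68  -98  -134
s: -9  -23  -49  -93  -161  -259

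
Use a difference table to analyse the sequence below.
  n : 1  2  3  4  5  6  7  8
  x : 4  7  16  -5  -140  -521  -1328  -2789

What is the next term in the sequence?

3 , 9 , -21 , -135 , -381 , -807 , -1461
6 , -30 , -114 , -246 , -426 , -654
-36 , -84 , -132 , -180 , -228
-48 , -48 , -48 , -48
Constant fourth difference = -48, so extend:
-228 − 48 = -276;  -654 − 276 = -930;  -1461 − 930 = -2391;  -2789 − 2391 = -5180

-5180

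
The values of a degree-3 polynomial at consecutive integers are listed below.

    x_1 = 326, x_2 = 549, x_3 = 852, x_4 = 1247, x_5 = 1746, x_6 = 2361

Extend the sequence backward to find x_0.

D1: 223, 303, 395, 499, 615
D2: 80, 92, 104, 116
D3: 12, 12, 12
The third differences are constant at 12.
Work back: 80 − 12 = 68;  223 − 68 = 155;  326 − 155 = 171

171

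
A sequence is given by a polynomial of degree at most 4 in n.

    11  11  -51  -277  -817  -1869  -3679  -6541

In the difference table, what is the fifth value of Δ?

D1: 0, -62, -226, -540, -1052, -1810, -2862
D2: -62, -164, -314, -512, -758, -1052
D3: -102, -150, -198, -246, -294
D4: -48, -48, -48, -48

-1052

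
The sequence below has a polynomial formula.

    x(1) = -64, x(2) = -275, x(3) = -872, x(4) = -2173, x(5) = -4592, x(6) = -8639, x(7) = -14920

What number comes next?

-24137

First differences: -211  -597  -1301  -2419  -4047  -6281
Second differences: -386  -704  -1118  -1628  -2234
Third differences: -318  -414  -510  -606
Fourth differences: -96  -96  -96
The fourth differences are constant (-96).
-606 − 96 = -702;  -2234 − 702 = -2936;  -6281 − 2936 = -9217;  -14920 − 9217 = -24137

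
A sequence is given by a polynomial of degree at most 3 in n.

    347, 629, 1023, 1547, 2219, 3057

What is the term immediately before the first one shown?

159

First differences: 282  394  524  672  838
Second differences: 112  130  148  166
Third differences: 18  18  18
The third differences are constant at 18.
Work back: 112 − 18 = 94;  282 − 94 = 188;  347 − 188 = 159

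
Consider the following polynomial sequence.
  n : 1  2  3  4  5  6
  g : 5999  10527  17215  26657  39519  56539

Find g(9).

141007

4528, 6688, 9442, 12862, 17020
2160, 2754, 3420, 4158
594, 666, 738
72, 72
Constant fourth difference = 72, so extend:
738 + 72 = 810;  4158 + 810 = 4968;  17020 + 4968 = 21988;  56539 + 21988 = 78527
810 + 72 = 882;  4968 + 882 = 5850;  21988 + 5850 = 27838;  78527 + 27838 = 106365
882 + 72 = 954;  5850 + 954 = 6804;  27838 + 6804 = 34642;  106365 + 34642 = 141007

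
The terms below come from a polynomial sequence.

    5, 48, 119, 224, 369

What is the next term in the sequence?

43, 71, 105, 145
28, 34, 40
6, 6
The third differences are constant (6).
40 + 6 = 46;  145 + 46 = 191;  369 + 191 = 560

560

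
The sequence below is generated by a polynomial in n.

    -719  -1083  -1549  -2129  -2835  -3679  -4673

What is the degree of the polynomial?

3

Δ: -364, -466, -580, -706, -844, -994
Δ²: -102, -114, -126, -138, -150
Δ³: -12, -12, -12, -12
The third differences are constant, so the polynomial has degree 3.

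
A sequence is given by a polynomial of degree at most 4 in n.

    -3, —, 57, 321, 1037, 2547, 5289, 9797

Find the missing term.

-1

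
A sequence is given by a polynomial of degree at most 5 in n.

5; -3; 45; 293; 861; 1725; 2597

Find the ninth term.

-8  48  248  568  864  872
56  200  320  296  8
144  120  -24  -288
-24  -144  -264
-120  -120
Fifth differences constant at -120.
-264 − 120 = -384;  -288 − 384 = -672;  8 − 672 = -664;  872 − 664 = 208;  2597 + 208 = 2805
-384 − 120 = -504;  -672 − 504 = -1176;  -664 − 1176 = -1840;  208 − 1840 = -1632;  2805 − 1632 = 1173

1173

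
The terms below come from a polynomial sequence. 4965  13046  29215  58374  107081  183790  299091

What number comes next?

First differences: 8081, 16169, 29159, 48707, 76709, 115301
Second differences: 8088, 12990, 19548, 28002, 38592
Third differences: 4902, 6558, 8454, 10590
Fourth differences: 1656, 1896, 2136
Fifth differences: 240, 240
Constant fifth difference = 240, so extend:
2136 + 240 = 2376;  10590 + 2376 = 12966;  38592 + 12966 = 51558;  115301 + 51558 = 166859;  299091 + 166859 = 465950

465950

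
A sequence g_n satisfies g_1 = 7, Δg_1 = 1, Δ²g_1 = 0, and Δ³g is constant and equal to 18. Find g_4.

Build the table forward from the leading diagonal:
Δ³: 18  18  18  18
Δ²: 0  18  36  54
Δ: 1  1  19  55
g: 7  8  9  28

28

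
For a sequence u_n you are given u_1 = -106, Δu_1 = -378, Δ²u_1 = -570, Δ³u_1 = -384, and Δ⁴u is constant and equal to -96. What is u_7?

-20044

Build the table forward from the leading diagonal:
Fourth differences: -96  -96  -96  -96  -96  -96  -96
Third differences: -384  -480  -576  -672  -768  -864  -960
Second differences: -570  -954  -1434  -2010  -2682  -3450  -4314
First differences: -378  -948  -1902  -3336  -5346  -8028  -11478
u: -106  -484  -1432  -3334  -6670  -12016  -20044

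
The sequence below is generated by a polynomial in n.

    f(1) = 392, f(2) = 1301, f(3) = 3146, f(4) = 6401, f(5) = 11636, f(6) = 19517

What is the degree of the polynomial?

4

909, 1845, 3255, 5235, 7881
936, 1410, 1980, 2646
474, 570, 666
96, 96
The fourth differences are constant, so the polynomial has degree 4.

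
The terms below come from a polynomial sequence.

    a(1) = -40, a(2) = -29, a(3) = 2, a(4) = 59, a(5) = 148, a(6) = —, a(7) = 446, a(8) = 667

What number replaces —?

Using the first 5 terms:
11  31  57  89
20  26  32
6  6
Constant third difference = 6.
Extend forward: 32 + 6 = 38;  89 + 38 = 127;  148 + 127 = 275

275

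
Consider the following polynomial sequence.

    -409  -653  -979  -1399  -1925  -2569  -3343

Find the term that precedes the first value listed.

Δ: -244, -326, -420, -526, -644, -774
Δ²: -82, -94, -106, -118, -130
Δ³: -12, -12, -12, -12
The third differences are constant at -12.
Work back: -82 + 12 = -70;  -244 + 70 = -174;  -409 + 174 = -235

-235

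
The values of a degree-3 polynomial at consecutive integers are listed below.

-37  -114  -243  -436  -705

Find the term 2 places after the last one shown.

-1519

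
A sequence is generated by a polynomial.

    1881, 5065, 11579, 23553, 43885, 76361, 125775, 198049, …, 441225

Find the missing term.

300353

Using the first 8 terms:
3184, 6514, 11974, 20332, 32476, 49414, 72274
3330, 5460, 8358, 12144, 16938, 22860
2130, 2898, 3786, 4794, 5922
768, 888, 1008, 1128
120, 120, 120
Constant fifth difference = 120.
Extend forward: 1128 + 120 = 1248;  5922 + 1248 = 7170;  22860 + 7170 = 30030;  72274 + 30030 = 102304;  198049 + 102304 = 300353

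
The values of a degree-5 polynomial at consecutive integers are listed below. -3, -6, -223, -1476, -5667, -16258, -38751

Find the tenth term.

-273342

-3, -217, -1253, -4191, -10591, -22493
-214, -1036, -2938, -6400, -11902
-822, -1902, -3462, -5502
-1080, -1560, -2040
-480, -480
The fifth differences are constant (-480).
-2040 − 480 = -2520;  -5502 − 2520 = -8022;  -11902 − 8022 = -19924;  -22493 − 19924 = -42417;  -38751 − 42417 = -81168
-2520 − 480 = -3000;  -8022 − 3000 = -11022;  -19924 − 11022 = -30946;  -42417 − 30946 = -73363;  -81168 − 73363 = -154531
-3000 − 480 = -3480;  -11022 − 3480 = -14502;  -30946 − 14502 = -45448;  -73363 − 45448 = -118811;  -154531 − 118811 = -273342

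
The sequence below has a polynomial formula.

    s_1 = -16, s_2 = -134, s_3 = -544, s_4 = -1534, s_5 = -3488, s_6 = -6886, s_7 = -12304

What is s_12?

-96574

D1: -118 , -410 , -990 , -1954 , -3398 , -5418
D2: -292 , -580 , -964 , -1444 , -2020
D3: -288 , -384 , -480 , -576
D4: -96 , -96 , -96
The fourth differences are constant (-96).
-576 − 96 = -672;  -2020 − 672 = -2692;  -5418 − 2692 = -8110;  -12304 − 8110 = -20414
-672 − 96 = -768;  -2692 − 768 = -3460;  -8110 − 3460 = -11570;  -20414 − 11570 = -31984
-768 − 96 = -864;  -3460 − 864 = -4324;  -11570 − 4324 = -15894;  -31984 − 15894 = -47878
-864 − 96 = -960;  -4324 − 960 = -5284;  -15894 − 5284 = -21178;  -47878 − 21178 = -69056
-960 − 96 = -1056;  -5284 − 1056 = -6340;  -21178 − 6340 = -27518;  -69056 − 27518 = -96574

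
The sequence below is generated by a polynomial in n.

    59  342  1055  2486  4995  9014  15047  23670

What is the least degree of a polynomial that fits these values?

283, 713, 1431, 2509, 4019, 6033, 8623
430, 718, 1078, 1510, 2014, 2590
288, 360, 432, 504, 576
72, 72, 72, 72
The fourth differences are constant, so the polynomial has degree 4.

4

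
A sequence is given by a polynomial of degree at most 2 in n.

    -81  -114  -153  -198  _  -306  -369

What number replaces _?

-249

Using the first 4 terms:
D1: -33  -39  -45
D2: -6  -6
Constant second difference = -6.
Extend forward: -45 − 6 = -51;  -198 − 51 = -249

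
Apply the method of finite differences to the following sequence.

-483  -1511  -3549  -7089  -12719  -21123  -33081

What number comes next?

-49469

Δ: -1028  -2038  -3540  -5630  -8404  -11958
Δ²: -1010  -1502  -2090  -2774  -3554
Δ³: -492  -588  -684  -780
Δ⁴: -96  -96  -96
Fourth differences constant at -96.
-780 − 96 = -876;  -3554 − 876 = -4430;  -11958 − 4430 = -16388;  -33081 − 16388 = -49469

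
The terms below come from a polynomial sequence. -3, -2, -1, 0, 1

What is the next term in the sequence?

1  1  1  1
Constant first difference = 1, so extend:
1 + 1 = 2

2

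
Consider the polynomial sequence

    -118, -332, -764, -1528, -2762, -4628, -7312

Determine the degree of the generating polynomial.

4

-214, -432, -764, -1234, -1866, -2684
-218, -332, -470, -632, -818
-114, -138, -162, -186
-24, -24, -24
The fourth differences are constant, so the polynomial has degree 4.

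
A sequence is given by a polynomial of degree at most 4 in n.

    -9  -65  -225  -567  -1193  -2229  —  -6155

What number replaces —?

Using the first 6 terms:
Δ: -56  -160  -342  -626  -1036
Δ²: -104  -182  -284  -410
Δ³: -78  -102  -126
Δ⁴: -24  -24
Constant fourth difference = -24.
Extend forward: -126 − 24 = -150;  -410 − 150 = -560;  -1036 − 560 = -1596;  -2229 − 1596 = -3825

-3825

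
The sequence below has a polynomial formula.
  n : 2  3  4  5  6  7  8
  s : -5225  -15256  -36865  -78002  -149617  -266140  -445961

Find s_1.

D1: -10031  -21609  -41137  -71615  -116523  -179821
D2: -11578  -19528  -30478  -44908  -63298
D3: -7950  -10950  -14430  -18390
D4: -3000  -3480  -3960
D5: -480  -480
The fifth differences are constant at -480.
Work back: -3000 + 480 = -2520;  -7950 + 2520 = -5430;  -11578 + 5430 = -6148;  -10031 + 6148 = -3883;  -5225 + 3883 = -1342

-1342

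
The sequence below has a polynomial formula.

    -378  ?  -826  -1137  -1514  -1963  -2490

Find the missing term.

-575

Using the last 5 terms:
Δ: -311  -377  -449  -527
Δ²: -66  -72  -78
Δ³: -6  -6
Constant third difference = -6.
Extend backward: -66 + 6 = -60;  -311 + 60 = -251;  -826 + 251 = -575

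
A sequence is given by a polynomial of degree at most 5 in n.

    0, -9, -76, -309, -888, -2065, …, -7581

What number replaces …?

-4164

Using the first 6 terms:
-9, -67, -233, -579, -1177
-58, -166, -346, -598
-108, -180, -252
-72, -72
Constant fourth difference = -72.
Extend forward: -252 − 72 = -324;  -598 − 324 = -922;  -1177 − 922 = -2099;  -2065 − 2099 = -4164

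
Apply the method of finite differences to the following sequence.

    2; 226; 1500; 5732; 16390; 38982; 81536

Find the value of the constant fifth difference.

480

D1: 224, 1274, 4232, 10658, 22592, 42554
D2: 1050, 2958, 6426, 11934, 19962
D3: 1908, 3468, 5508, 8028
D4: 1560, 2040, 2520
D5: 480, 480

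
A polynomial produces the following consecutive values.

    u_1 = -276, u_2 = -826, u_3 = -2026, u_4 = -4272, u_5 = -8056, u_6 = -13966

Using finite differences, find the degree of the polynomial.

4

Δ: -550, -1200, -2246, -3784, -5910
Δ²: -650, -1046, -1538, -2126
Δ³: -396, -492, -588
Δ⁴: -96, -96
The fourth differences are constant, so the polynomial has degree 4.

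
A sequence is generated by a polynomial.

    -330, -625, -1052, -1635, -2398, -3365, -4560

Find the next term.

First differences: -295  -427  -583  -763  -967  -1195
Second differences: -132  -156  -180  -204  -228
Third differences: -24  -24  -24  -24
Third differences constant at -24.
-228 − 24 = -252;  -1195 − 252 = -1447;  -4560 − 1447 = -6007

-6007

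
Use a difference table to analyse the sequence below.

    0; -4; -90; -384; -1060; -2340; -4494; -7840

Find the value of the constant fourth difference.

-48

Δ: -4, -86, -294, -676, -1280, -2154, -3346
Δ²: -82, -208, -382, -604, -874, -1192
Δ³: -126, -174, -222, -270, -318
Δ⁴: -48, -48, -48, -48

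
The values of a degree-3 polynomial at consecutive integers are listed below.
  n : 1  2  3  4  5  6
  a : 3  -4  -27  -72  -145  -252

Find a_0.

0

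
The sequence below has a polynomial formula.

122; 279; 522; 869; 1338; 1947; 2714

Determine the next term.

3657

157, 243, 347, 469, 609, 767
86, 104, 122, 140, 158
18, 18, 18, 18
Third differences constant at 18.
158 + 18 = 176;  767 + 176 = 943;  2714 + 943 = 3657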